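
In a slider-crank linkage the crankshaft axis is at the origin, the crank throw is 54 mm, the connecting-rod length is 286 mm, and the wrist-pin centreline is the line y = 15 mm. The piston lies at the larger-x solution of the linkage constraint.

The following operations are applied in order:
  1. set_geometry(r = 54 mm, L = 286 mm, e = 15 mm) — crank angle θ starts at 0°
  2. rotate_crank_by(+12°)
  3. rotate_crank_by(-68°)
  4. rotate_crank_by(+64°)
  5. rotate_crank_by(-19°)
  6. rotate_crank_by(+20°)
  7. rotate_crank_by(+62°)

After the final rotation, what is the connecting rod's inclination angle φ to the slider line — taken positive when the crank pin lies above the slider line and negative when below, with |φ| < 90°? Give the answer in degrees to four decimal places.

set_geometry: r = 54 mm, L = 286 mm, e = 15 mm; θ ← 0°
rotate_crank_by(+12°): θ ← 0° +12° = 12°
rotate_crank_by(-68°): θ ← 12° -68° = -56°
rotate_crank_by(+64°): θ ← -56° +64° = 8°
rotate_crank_by(-19°): θ ← 8° -19° = -11°
rotate_crank_by(+20°): θ ← -11° +20° = 9°
rotate_crank_by(+62°): θ ← 9° +62° = 71°
crank pin P = (r cos θ, r sin θ) = (17.580680, 51.058003)
h = r sin θ − e = 51.058003 − 15 = 36.058003
sin φ = h / L = 36.058003 / 286 = 0.12607693
φ = arcsin(0.12607693) = 7.242952°

7.2430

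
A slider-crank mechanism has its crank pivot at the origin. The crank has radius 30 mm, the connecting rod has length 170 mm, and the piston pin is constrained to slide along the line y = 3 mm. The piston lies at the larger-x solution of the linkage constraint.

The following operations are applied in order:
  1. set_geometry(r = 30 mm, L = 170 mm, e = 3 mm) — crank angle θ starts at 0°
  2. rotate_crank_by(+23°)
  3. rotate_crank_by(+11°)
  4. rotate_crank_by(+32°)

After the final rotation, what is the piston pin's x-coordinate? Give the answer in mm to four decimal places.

180.4410

set_geometry: r = 30 mm, L = 170 mm, e = 3 mm; θ ← 0°
rotate_crank_by(+23°): θ ← 0° +23° = 23°
rotate_crank_by(+11°): θ ← 23° +11° = 34°
rotate_crank_by(+32°): θ ← 34° +32° = 66°
crank pin P = (r cos θ, r sin θ) = (12.202099, 27.406364)
h = r sin θ − e = 27.406364 − 3 = 24.406364
x = r cos θ + √(L² − h²) = 12.202099 + √(28900.0 − 595.6706) = 12.202099 + 168.238906 = 180.441005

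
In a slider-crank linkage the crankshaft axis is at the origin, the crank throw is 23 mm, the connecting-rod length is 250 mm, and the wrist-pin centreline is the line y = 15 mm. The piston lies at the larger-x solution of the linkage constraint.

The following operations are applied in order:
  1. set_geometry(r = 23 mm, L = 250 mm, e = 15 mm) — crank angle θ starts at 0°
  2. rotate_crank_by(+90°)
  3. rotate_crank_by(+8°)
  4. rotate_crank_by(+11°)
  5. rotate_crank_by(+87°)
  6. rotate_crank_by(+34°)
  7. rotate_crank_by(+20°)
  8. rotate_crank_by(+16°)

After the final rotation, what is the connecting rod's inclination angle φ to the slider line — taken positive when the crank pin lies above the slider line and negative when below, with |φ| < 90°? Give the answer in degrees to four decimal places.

-8.7299

set_geometry: r = 23 mm, L = 250 mm, e = 15 mm; θ ← 0°
rotate_crank_by(+90°): θ ← 0° +90° = 90°
rotate_crank_by(+8°): θ ← 90° +8° = 98°
rotate_crank_by(+11°): θ ← 98° +11° = 109°
rotate_crank_by(+87°): θ ← 109° +87° = 196°
rotate_crank_by(+34°): θ ← 196° +34° = 230°
rotate_crank_by(+20°): θ ← 230° +20° = 250°
rotate_crank_by(+16°): θ ← 250° +16° = 266°
crank pin P = (r cos θ, r sin θ) = (-1.604399, -22.943973)
h = r sin θ − e = -22.943973 − 15 = -37.943973
sin φ = h / L = -37.943973 / 250 = -0.15177589
φ = arcsin(-0.15177589) = -8.729856°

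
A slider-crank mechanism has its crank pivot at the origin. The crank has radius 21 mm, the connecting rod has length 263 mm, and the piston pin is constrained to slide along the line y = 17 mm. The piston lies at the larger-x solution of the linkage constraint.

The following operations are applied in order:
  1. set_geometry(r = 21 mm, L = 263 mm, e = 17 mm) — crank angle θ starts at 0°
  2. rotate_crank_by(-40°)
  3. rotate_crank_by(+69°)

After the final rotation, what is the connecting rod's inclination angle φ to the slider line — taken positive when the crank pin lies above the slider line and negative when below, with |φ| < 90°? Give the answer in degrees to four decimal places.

-1.4857

set_geometry: r = 21 mm, L = 263 mm, e = 17 mm; θ ← 0°
rotate_crank_by(-40°): θ ← 0° -40° = -40°
rotate_crank_by(+69°): θ ← -40° +69° = 29°
crank pin P = (r cos θ, r sin θ) = (18.367014, 10.181002)
h = r sin θ − e = 10.181002 − 17 = -6.818998
sin φ = h / L = -6.818998 / 263 = -0.02592775
φ = arcsin(-0.02592775) = -1.485717°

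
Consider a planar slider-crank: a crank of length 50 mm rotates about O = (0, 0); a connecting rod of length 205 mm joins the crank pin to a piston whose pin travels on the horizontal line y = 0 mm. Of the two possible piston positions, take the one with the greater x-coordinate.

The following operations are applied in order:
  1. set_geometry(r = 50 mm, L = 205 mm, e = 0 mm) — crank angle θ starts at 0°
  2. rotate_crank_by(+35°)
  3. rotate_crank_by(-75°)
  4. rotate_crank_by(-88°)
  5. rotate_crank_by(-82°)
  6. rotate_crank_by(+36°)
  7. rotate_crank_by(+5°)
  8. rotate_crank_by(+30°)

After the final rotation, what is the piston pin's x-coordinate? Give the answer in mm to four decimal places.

164.6230

set_geometry: r = 50 mm, L = 205 mm, e = 0 mm; θ ← 0°
rotate_crank_by(+35°): θ ← 0° +35° = 35°
rotate_crank_by(-75°): θ ← 35° -75° = -40°
rotate_crank_by(-88°): θ ← -40° -88° = -128°
rotate_crank_by(-82°): θ ← -128° -82° = -210°
rotate_crank_by(+36°): θ ← -210° +36° = -174°
rotate_crank_by(+5°): θ ← -174° +5° = -169°
rotate_crank_by(+30°): θ ← -169° +30° = -139°
crank pin P = (r cos θ, r sin θ) = (-37.735479, -32.802951)
h = r sin θ − e = -32.802951 − 0 = -32.802951
x = r cos θ + √(L² − h²) = -37.735479 + √(42025.0 − 1076.0336) = -37.735479 + 202.358510 = 164.623031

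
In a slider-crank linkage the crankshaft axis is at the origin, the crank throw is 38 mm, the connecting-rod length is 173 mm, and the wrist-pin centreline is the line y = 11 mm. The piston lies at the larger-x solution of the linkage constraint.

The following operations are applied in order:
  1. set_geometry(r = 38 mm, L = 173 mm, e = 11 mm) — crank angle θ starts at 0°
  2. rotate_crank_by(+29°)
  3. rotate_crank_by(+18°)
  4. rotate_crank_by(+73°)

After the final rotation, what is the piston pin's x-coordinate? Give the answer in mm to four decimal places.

set_geometry: r = 38 mm, L = 173 mm, e = 11 mm; θ ← 0°
rotate_crank_by(+29°): θ ← 0° +29° = 29°
rotate_crank_by(+18°): θ ← 29° +18° = 47°
rotate_crank_by(+73°): θ ← 47° +73° = 120°
crank pin P = (r cos θ, r sin θ) = (-19.000000, 32.908965)
h = r sin θ − e = 32.908965 − 11 = 21.908965
x = r cos θ + √(L² − h²) = -19.000000 + √(29929.0 − 480.0028) = -19.000000 + 171.607101 = 152.607101

152.6071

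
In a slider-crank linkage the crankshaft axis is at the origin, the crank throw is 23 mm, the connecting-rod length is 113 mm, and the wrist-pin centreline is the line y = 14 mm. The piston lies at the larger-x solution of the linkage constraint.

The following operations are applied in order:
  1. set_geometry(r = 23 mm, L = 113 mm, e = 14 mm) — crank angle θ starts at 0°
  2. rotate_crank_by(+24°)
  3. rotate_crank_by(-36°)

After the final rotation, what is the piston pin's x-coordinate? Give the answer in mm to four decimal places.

set_geometry: r = 23 mm, L = 113 mm, e = 14 mm; θ ← 0°
rotate_crank_by(+24°): θ ← 0° +24° = 24°
rotate_crank_by(-36°): θ ← 24° -36° = -12°
crank pin P = (r cos θ, r sin θ) = (22.497395, -4.781969)
h = r sin θ − e = -4.781969 − 14 = -18.781969
x = r cos θ + √(L² − h²) = 22.497395 + √(12769.0 − 352.7624) = 22.497395 + 111.428173 = 133.925567

133.9256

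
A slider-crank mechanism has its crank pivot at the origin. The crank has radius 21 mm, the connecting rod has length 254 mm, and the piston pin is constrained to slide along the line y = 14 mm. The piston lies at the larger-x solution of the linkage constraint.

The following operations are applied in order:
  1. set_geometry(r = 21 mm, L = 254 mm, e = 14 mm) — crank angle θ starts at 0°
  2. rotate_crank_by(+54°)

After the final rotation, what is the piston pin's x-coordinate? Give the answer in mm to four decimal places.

set_geometry: r = 21 mm, L = 254 mm, e = 14 mm; θ ← 0°
rotate_crank_by(+54°): θ ← 0° +54° = 54°
crank pin P = (r cos θ, r sin θ) = (12.343490, 16.989357)
h = r sin θ − e = 16.989357 − 14 = 2.989357
x = r cos θ + √(L² − h²) = 12.343490 + √(64516.0 − 8.9363) = 12.343490 + 253.982408 = 266.325899

266.3259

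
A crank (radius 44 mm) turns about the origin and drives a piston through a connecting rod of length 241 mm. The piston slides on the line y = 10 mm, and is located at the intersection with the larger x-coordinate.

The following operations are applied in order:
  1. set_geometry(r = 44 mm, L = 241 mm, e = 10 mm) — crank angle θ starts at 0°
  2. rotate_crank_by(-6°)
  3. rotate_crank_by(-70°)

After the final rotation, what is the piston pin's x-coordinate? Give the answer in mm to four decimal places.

set_geometry: r = 44 mm, L = 241 mm, e = 10 mm; θ ← 0°
rotate_crank_by(-6°): θ ← 0° -6° = -6°
rotate_crank_by(-70°): θ ← -6° -70° = -76°
crank pin P = (r cos θ, r sin θ) = (10.644563, -42.693012)
h = r sin θ − e = -42.693012 − 10 = -52.693012
x = r cos θ + √(L² − h²) = 10.644563 + √(58081.0 − 2776.5535) = 10.644563 + 235.168974 = 245.813538

245.8135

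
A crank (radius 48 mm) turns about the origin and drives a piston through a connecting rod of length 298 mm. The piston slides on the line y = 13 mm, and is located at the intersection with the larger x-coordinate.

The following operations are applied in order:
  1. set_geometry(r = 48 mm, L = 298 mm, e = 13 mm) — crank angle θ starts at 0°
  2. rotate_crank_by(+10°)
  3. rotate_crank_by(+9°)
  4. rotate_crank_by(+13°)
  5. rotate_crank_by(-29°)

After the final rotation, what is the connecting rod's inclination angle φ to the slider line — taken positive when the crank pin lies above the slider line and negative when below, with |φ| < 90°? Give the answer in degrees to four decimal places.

set_geometry: r = 48 mm, L = 298 mm, e = 13 mm; θ ← 0°
rotate_crank_by(+10°): θ ← 0° +10° = 10°
rotate_crank_by(+9°): θ ← 10° +9° = 19°
rotate_crank_by(+13°): θ ← 19° +13° = 32°
rotate_crank_by(-29°): θ ← 32° -29° = 3°
crank pin P = (r cos θ, r sin θ) = (47.934218, 2.512126)
h = r sin θ − e = 2.512126 − 13 = -10.487874
sin φ = h / L = -10.487874 / 298 = -0.03519421
φ = arcsin(-0.03519421) = -2.016896°

-2.0169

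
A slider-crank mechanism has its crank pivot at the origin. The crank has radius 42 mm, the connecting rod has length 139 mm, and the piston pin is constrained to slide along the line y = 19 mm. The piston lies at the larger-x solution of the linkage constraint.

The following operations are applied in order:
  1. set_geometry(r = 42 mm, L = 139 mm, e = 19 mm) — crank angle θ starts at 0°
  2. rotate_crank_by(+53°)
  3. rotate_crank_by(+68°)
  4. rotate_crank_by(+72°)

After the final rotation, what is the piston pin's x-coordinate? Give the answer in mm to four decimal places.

95.1342

set_geometry: r = 42 mm, L = 139 mm, e = 19 mm; θ ← 0°
rotate_crank_by(+53°): θ ← 0° +53° = 53°
rotate_crank_by(+68°): θ ← 53° +68° = 121°
rotate_crank_by(+72°): θ ← 121° +72° = 193°
crank pin P = (r cos θ, r sin θ) = (-40.923543, -9.447944)
h = r sin θ − e = -9.447944 − 19 = -28.447944
x = r cos θ + √(L² − h²) = -40.923543 + √(19321.0 − 809.2855) = -40.923543 + 136.057762 = 95.134219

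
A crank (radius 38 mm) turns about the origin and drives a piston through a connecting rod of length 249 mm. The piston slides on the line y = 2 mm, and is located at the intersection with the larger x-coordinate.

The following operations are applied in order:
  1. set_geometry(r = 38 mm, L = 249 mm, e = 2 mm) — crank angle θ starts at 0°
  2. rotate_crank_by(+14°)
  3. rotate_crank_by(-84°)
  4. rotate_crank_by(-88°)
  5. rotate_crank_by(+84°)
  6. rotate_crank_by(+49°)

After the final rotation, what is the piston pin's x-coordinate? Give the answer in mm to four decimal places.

282.7839

set_geometry: r = 38 mm, L = 249 mm, e = 2 mm; θ ← 0°
rotate_crank_by(+14°): θ ← 0° +14° = 14°
rotate_crank_by(-84°): θ ← 14° -84° = -70°
rotate_crank_by(-88°): θ ← -70° -88° = -158°
rotate_crank_by(+84°): θ ← -158° +84° = -74°
rotate_crank_by(+49°): θ ← -74° +49° = -25°
crank pin P = (r cos θ, r sin θ) = (34.439696, -16.059494)
h = r sin θ − e = -16.059494 − 2 = -18.059494
x = r cos θ + √(L² − h²) = 34.439696 + √(62001.0 − 326.1453) = 34.439696 + 248.344226 = 282.783922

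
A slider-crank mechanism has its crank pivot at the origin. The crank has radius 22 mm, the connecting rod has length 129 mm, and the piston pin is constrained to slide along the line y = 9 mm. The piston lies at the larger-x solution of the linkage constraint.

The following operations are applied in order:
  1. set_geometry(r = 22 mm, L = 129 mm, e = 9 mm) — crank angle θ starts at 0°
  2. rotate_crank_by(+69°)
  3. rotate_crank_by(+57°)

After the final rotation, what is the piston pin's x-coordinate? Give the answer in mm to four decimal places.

set_geometry: r = 22 mm, L = 129 mm, e = 9 mm; θ ← 0°
rotate_crank_by(+69°): θ ← 0° +69° = 69°
rotate_crank_by(+57°): θ ← 69° +57° = 126°
crank pin P = (r cos θ, r sin θ) = (-12.931276, 17.798374)
h = r sin θ − e = 17.798374 − 9 = 8.798374
x = r cos θ + √(L² − h²) = -12.931276 + √(16641.0 − 77.4114) = -12.931276 + 128.699606 = 115.768331

115.7683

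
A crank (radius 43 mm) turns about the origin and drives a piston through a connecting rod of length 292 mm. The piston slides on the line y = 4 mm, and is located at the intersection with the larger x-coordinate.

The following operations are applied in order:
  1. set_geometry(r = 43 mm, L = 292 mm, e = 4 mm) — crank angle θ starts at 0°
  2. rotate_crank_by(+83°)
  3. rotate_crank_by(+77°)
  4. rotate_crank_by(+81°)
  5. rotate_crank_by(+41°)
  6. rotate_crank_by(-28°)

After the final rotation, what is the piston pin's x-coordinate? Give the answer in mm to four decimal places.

276.6070

set_geometry: r = 43 mm, L = 292 mm, e = 4 mm; θ ← 0°
rotate_crank_by(+83°): θ ← 0° +83° = 83°
rotate_crank_by(+77°): θ ← 83° +77° = 160°
rotate_crank_by(+81°): θ ← 160° +81° = 241°
rotate_crank_by(+41°): θ ← 241° +41° = 282°
rotate_crank_by(-28°): θ ← 282° -28° = 254°
crank pin P = (r cos θ, r sin θ) = (-11.852406, -41.334253)
h = r sin θ − e = -41.334253 − 4 = -45.334253
x = r cos θ + √(L² − h²) = -11.852406 + √(85264.0 − 2055.1945) = -11.852406 + 288.459365 = 276.606959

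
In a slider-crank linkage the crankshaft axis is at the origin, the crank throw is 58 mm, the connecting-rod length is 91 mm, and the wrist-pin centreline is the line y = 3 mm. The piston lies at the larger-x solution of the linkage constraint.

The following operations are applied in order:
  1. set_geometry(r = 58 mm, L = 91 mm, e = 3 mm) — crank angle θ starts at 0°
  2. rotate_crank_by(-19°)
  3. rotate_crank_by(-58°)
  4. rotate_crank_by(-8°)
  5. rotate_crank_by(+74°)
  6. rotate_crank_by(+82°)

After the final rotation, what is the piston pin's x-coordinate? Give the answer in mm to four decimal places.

93.6734

set_geometry: r = 58 mm, L = 91 mm, e = 3 mm; θ ← 0°
rotate_crank_by(-19°): θ ← 0° -19° = -19°
rotate_crank_by(-58°): θ ← -19° -58° = -77°
rotate_crank_by(-8°): θ ← -77° -8° = -85°
rotate_crank_by(+74°): θ ← -85° +74° = -11°
rotate_crank_by(+82°): θ ← -11° +82° = 71°
crank pin P = (r cos θ, r sin θ) = (18.882953, 54.840077)
h = r sin θ − e = 54.840077 − 3 = 51.840077
x = r cos θ + √(L² − h²) = 18.882953 + √(8281.0 − 2687.3936) = 18.882953 + 74.790416 = 93.673369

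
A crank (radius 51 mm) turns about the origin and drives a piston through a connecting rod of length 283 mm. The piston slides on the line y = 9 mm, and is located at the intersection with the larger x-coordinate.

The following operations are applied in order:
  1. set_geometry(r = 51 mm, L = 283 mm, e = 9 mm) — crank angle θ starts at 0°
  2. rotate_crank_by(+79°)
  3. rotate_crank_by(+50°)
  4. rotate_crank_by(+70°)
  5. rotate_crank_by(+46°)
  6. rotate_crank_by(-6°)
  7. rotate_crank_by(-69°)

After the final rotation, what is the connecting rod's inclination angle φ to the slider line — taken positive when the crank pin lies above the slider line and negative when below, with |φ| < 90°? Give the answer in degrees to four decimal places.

set_geometry: r = 51 mm, L = 283 mm, e = 9 mm; θ ← 0°
rotate_crank_by(+79°): θ ← 0° +79° = 79°
rotate_crank_by(+50°): θ ← 79° +50° = 129°
rotate_crank_by(+70°): θ ← 129° +70° = 199°
rotate_crank_by(+46°): θ ← 199° +46° = 245°
rotate_crank_by(-6°): θ ← 245° -6° = 239°
rotate_crank_by(-69°): θ ← 239° -69° = 170°
crank pin P = (r cos θ, r sin θ) = (-50.225195, 8.856057)
h = r sin θ − e = 8.856057 − 9 = -0.143943
sin φ = h / L = -0.143943 / 283 = -0.00050863
φ = arcsin(-0.00050863) = -0.029142°

-0.0291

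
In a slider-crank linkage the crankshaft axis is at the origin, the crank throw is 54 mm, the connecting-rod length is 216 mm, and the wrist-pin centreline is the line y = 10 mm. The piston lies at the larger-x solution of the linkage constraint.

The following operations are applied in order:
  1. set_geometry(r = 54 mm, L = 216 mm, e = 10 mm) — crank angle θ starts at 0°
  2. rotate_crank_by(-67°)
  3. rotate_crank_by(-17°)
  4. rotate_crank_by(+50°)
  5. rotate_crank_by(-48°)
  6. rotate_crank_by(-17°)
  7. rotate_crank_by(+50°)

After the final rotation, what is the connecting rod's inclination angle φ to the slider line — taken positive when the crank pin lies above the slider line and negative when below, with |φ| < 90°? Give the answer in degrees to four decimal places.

-13.5901

set_geometry: r = 54 mm, L = 216 mm, e = 10 mm; θ ← 0°
rotate_crank_by(-67°): θ ← 0° -67° = -67°
rotate_crank_by(-17°): θ ← -67° -17° = -84°
rotate_crank_by(+50°): θ ← -84° +50° = -34°
rotate_crank_by(-48°): θ ← -34° -48° = -82°
rotate_crank_by(-17°): θ ← -82° -17° = -99°
rotate_crank_by(+50°): θ ← -99° +50° = -49°
crank pin P = (r cos θ, r sin θ) = (35.427188, -40.754317)
h = r sin θ − e = -40.754317 − 10 = -50.754317
sin φ = h / L = -50.754317 / 216 = -0.23497369
φ = arcsin(-0.23497369) = -13.590072°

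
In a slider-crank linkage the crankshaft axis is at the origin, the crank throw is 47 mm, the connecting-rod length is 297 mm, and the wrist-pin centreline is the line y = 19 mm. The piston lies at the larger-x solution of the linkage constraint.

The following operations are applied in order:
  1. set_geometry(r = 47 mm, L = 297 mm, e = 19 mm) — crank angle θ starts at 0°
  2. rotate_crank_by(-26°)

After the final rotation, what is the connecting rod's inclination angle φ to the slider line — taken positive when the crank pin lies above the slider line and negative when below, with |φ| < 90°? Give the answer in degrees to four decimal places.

-7.6629

set_geometry: r = 47 mm, L = 297 mm, e = 19 mm; θ ← 0°
rotate_crank_by(-26°): θ ← 0° -26° = -26°
crank pin P = (r cos θ, r sin θ) = (42.243320, -20.603444)
h = r sin θ − e = -20.603444 − 19 = -39.603444
sin φ = h / L = -39.603444 / 297 = -0.13334493
φ = arcsin(-0.13334493) = -7.662926°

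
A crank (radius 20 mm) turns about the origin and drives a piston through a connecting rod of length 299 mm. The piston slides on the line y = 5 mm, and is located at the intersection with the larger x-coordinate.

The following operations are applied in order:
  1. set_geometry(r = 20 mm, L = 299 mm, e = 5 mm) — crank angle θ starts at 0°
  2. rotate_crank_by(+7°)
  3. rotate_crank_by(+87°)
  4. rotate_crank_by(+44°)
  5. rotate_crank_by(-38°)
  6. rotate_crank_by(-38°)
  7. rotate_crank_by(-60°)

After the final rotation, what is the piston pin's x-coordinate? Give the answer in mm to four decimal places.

318.9569

set_geometry: r = 20 mm, L = 299 mm, e = 5 mm; θ ← 0°
rotate_crank_by(+7°): θ ← 0° +7° = 7°
rotate_crank_by(+87°): θ ← 7° +87° = 94°
rotate_crank_by(+44°): θ ← 94° +44° = 138°
rotate_crank_by(-38°): θ ← 138° -38° = 100°
rotate_crank_by(-38°): θ ← 100° -38° = 62°
rotate_crank_by(-60°): θ ← 62° -60° = 2°
crank pin P = (r cos θ, r sin θ) = (19.987817, 0.697990)
h = r sin θ − e = 0.697990 − 5 = -4.302010
x = r cos θ + √(L² − h²) = 19.987817 + √(89401.0 − 18.5073) = 19.987817 + 298.969050 = 318.956866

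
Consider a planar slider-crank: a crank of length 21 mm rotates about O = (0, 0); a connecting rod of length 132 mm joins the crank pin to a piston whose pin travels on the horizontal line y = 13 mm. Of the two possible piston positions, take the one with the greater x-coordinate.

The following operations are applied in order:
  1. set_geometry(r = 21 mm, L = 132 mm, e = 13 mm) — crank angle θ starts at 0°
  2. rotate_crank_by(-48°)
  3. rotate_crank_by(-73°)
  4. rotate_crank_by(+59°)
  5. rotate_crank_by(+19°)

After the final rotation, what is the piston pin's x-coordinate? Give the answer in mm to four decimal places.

144.4999

set_geometry: r = 21 mm, L = 132 mm, e = 13 mm; θ ← 0°
rotate_crank_by(-48°): θ ← 0° -48° = -48°
rotate_crank_by(-73°): θ ← -48° -73° = -121°
rotate_crank_by(+59°): θ ← -121° +59° = -62°
rotate_crank_by(+19°): θ ← -62° +19° = -43°
crank pin P = (r cos θ, r sin θ) = (15.358428, -14.321966)
h = r sin θ − e = -14.321966 − 13 = -27.321966
x = r cos θ + √(L² − h²) = 15.358428 + √(17424.0 − 746.4898) = 15.358428 + 129.141435 = 144.499863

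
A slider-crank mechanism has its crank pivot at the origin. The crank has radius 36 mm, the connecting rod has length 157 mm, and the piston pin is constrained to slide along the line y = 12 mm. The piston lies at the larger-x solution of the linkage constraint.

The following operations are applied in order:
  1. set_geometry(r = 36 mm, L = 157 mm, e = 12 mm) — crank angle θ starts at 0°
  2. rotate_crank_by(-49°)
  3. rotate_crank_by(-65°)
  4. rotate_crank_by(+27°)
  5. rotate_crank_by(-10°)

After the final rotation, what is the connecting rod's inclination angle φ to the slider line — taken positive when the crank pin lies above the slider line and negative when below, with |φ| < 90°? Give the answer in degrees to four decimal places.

set_geometry: r = 36 mm, L = 157 mm, e = 12 mm; θ ← 0°
rotate_crank_by(-49°): θ ← 0° -49° = -49°
rotate_crank_by(-65°): θ ← -49° -65° = -114°
rotate_crank_by(+27°): θ ← -114° +27° = -87°
rotate_crank_by(-10°): θ ← -87° -10° = -97°
crank pin P = (r cos θ, r sin θ) = (-4.387296, -35.731661)
h = r sin θ − e = -35.731661 − 12 = -47.731661
sin φ = h / L = -47.731661 / 157 = -0.30402332
φ = arcsin(-0.30402332) = -17.699414°

-17.6994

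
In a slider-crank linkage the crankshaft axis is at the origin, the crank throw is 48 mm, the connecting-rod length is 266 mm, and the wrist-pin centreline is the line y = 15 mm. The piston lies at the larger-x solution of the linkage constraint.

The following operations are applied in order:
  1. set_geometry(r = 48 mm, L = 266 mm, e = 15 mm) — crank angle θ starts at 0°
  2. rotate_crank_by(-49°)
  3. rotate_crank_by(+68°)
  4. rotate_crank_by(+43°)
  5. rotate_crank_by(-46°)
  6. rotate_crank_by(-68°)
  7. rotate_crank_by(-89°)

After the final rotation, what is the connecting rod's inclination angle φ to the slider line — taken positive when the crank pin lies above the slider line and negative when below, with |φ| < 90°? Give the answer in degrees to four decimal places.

-9.7851

set_geometry: r = 48 mm, L = 266 mm, e = 15 mm; θ ← 0°
rotate_crank_by(-49°): θ ← 0° -49° = -49°
rotate_crank_by(+68°): θ ← -49° +68° = 19°
rotate_crank_by(+43°): θ ← 19° +43° = 62°
rotate_crank_by(-46°): θ ← 62° -46° = 16°
rotate_crank_by(-68°): θ ← 16° -68° = -52°
rotate_crank_by(-89°): θ ← -52° -89° = -141°
crank pin P = (r cos θ, r sin θ) = (-37.303006, -30.207379)
h = r sin θ − e = -30.207379 − 15 = -45.207379
sin φ = h / L = -45.207379 / 266 = -0.16995255
φ = arcsin(-0.16995255) = -9.785060°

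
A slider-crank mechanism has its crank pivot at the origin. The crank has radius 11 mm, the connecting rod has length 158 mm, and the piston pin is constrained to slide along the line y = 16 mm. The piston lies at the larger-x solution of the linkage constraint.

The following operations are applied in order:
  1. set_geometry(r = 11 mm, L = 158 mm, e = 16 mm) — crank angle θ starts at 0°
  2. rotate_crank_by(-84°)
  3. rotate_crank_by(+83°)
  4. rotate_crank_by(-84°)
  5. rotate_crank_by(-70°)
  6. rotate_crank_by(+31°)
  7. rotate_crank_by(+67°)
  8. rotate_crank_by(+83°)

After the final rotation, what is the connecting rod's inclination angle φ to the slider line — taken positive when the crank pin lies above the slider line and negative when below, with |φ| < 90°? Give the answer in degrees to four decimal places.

set_geometry: r = 11 mm, L = 158 mm, e = 16 mm; θ ← 0°
rotate_crank_by(-84°): θ ← 0° -84° = -84°
rotate_crank_by(+83°): θ ← -84° +83° = -1°
rotate_crank_by(-84°): θ ← -1° -84° = -85°
rotate_crank_by(-70°): θ ← -85° -70° = -155°
rotate_crank_by(+31°): θ ← -155° +31° = -124°
rotate_crank_by(+67°): θ ← -124° +67° = -57°
rotate_crank_by(+83°): θ ← -57° +83° = 26°
crank pin P = (r cos θ, r sin θ) = (9.886735, 4.822083)
h = r sin θ − e = 4.822083 − 16 = -11.177917
sin φ = h / L = -11.177917 / 158 = -0.07074631
φ = arcsin(-0.07074631) = -4.056854°

-4.0569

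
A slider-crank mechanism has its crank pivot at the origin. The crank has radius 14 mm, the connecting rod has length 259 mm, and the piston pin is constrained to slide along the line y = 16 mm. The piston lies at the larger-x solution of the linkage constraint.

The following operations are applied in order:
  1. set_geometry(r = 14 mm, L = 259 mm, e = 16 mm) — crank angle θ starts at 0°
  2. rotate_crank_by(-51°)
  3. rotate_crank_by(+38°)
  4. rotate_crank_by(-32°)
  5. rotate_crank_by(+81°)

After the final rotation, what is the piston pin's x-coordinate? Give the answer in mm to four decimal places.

set_geometry: r = 14 mm, L = 259 mm, e = 16 mm; θ ← 0°
rotate_crank_by(-51°): θ ← 0° -51° = -51°
rotate_crank_by(+38°): θ ← -51° +38° = -13°
rotate_crank_by(-32°): θ ← -13° -32° = -45°
rotate_crank_by(+81°): θ ← -45° +81° = 36°
crank pin P = (r cos θ, r sin θ) = (11.326238, 8.228994)
h = r sin θ − e = 8.228994 − 16 = -7.771006
x = r cos θ + √(L² − h²) = 11.326238 + √(67081.0 − 60.3885) = 11.326238 + 258.883394 = 270.209631

270.2096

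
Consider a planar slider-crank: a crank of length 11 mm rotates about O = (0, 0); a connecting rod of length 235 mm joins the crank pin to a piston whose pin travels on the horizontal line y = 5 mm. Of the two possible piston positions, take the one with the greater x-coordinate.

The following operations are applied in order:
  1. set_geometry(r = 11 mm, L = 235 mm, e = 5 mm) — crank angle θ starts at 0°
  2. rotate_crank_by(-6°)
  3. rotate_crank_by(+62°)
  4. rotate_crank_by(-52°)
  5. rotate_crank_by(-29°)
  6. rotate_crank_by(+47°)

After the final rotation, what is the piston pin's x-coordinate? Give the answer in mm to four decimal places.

245.1974

set_geometry: r = 11 mm, L = 235 mm, e = 5 mm; θ ← 0°
rotate_crank_by(-6°): θ ← 0° -6° = -6°
rotate_crank_by(+62°): θ ← -6° +62° = 56°
rotate_crank_by(-52°): θ ← 56° -52° = 4°
rotate_crank_by(-29°): θ ← 4° -29° = -25°
rotate_crank_by(+47°): θ ← -25° +47° = 22°
crank pin P = (r cos θ, r sin θ) = (10.199022, 4.120673)
h = r sin θ − e = 4.120673 − 5 = -0.879327
x = r cos θ + √(L² − h²) = 10.199022 + √(55225.0 − 0.7732) = 10.199022 + 234.998355 = 245.197377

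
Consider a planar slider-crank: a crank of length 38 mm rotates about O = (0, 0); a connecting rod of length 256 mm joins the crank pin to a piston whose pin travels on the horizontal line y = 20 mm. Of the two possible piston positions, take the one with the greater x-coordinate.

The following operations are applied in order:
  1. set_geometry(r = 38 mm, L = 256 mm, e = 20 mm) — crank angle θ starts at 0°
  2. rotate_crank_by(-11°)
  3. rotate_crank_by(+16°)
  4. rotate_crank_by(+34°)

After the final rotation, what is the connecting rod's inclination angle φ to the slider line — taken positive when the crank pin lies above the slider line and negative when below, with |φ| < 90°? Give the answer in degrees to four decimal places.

set_geometry: r = 38 mm, L = 256 mm, e = 20 mm; θ ← 0°
rotate_crank_by(-11°): θ ← 0° -11° = -11°
rotate_crank_by(+16°): θ ← -11° +16° = 5°
rotate_crank_by(+34°): θ ← 5° +34° = 39°
crank pin P = (r cos θ, r sin θ) = (29.531547, 23.914175)
h = r sin θ − e = 23.914175 − 20 = 3.914175
sin φ = h / L = 3.914175 / 256 = 0.01528975
φ = arcsin(0.01528975) = 0.876072°

0.8761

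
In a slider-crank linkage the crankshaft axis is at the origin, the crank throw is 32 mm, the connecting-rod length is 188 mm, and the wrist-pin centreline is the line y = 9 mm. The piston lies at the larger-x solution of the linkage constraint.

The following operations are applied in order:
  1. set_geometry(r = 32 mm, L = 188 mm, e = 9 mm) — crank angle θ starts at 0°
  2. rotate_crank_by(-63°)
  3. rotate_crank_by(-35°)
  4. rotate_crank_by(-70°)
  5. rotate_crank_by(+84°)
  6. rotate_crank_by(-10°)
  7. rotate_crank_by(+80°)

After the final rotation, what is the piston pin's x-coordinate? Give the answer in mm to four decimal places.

218.3026

set_geometry: r = 32 mm, L = 188 mm, e = 9 mm; θ ← 0°
rotate_crank_by(-63°): θ ← 0° -63° = -63°
rotate_crank_by(-35°): θ ← -63° -35° = -98°
rotate_crank_by(-70°): θ ← -98° -70° = -168°
rotate_crank_by(+84°): θ ← -168° +84° = -84°
rotate_crank_by(-10°): θ ← -84° -10° = -94°
rotate_crank_by(+80°): θ ← -94° +80° = -14°
crank pin P = (r cos θ, r sin θ) = (31.049463, -7.741501)
h = r sin θ − e = -7.741501 − 9 = -16.741501
x = r cos θ + √(L² − h²) = 31.049463 + √(35344.0 − 280.2778) = 31.049463 + 187.253097 = 218.302560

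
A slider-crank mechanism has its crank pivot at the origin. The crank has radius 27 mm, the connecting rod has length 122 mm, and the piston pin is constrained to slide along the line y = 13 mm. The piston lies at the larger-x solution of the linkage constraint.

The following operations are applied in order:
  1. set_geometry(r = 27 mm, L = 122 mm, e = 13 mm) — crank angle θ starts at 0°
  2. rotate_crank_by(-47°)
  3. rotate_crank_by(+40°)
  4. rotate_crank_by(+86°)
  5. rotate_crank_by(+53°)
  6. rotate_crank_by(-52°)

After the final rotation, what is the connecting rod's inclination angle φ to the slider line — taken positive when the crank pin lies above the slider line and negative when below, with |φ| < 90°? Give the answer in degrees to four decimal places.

6.3956

set_geometry: r = 27 mm, L = 122 mm, e = 13 mm; θ ← 0°
rotate_crank_by(-47°): θ ← 0° -47° = -47°
rotate_crank_by(+40°): θ ← -47° +40° = -7°
rotate_crank_by(+86°): θ ← -7° +86° = 79°
rotate_crank_by(+53°): θ ← 79° +53° = 132°
rotate_crank_by(-52°): θ ← 132° -52° = 80°
crank pin P = (r cos θ, r sin θ) = (4.688501, 26.589809)
h = r sin θ − e = 26.589809 − 13 = 13.589809
sin φ = h / L = 13.589809 / 122 = 0.11139188
φ = arcsin(0.11139188) = 6.395558°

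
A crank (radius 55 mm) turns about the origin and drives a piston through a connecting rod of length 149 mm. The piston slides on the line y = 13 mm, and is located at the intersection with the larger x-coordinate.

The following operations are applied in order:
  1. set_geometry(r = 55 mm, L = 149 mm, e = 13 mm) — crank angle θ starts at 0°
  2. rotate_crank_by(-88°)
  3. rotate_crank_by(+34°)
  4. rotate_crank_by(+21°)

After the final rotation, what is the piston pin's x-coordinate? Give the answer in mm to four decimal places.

set_geometry: r = 55 mm, L = 149 mm, e = 13 mm; θ ← 0°
rotate_crank_by(-88°): θ ← 0° -88° = -88°
rotate_crank_by(+34°): θ ← -88° +34° = -54°
rotate_crank_by(+21°): θ ← -54° +21° = -33°
crank pin P = (r cos θ, r sin θ) = (46.126881, -29.955147)
h = r sin θ − e = -29.955147 − 13 = -42.955147
x = r cos θ + √(L² − h²) = 46.126881 + √(22201.0 − 1845.1446) = 46.126881 + 142.673948 = 188.800829

188.8008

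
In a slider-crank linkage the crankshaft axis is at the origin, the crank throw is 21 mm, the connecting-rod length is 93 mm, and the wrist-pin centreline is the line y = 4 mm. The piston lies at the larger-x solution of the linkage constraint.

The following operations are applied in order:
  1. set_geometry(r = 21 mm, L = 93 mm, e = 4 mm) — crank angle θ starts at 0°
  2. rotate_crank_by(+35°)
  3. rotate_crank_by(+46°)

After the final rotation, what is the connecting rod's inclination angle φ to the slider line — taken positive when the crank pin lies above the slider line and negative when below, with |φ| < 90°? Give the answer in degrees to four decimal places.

set_geometry: r = 21 mm, L = 93 mm, e = 4 mm; θ ← 0°
rotate_crank_by(+35°): θ ← 0° +35° = 35°
rotate_crank_by(+46°): θ ← 35° +46° = 81°
crank pin P = (r cos θ, r sin θ) = (3.285124, 20.741455)
h = r sin θ − e = 20.741455 − 4 = 16.741455
sin φ = h / L = 16.741455 / 93 = 0.18001565
φ = arcsin(0.18001565) = 10.370671°

10.3707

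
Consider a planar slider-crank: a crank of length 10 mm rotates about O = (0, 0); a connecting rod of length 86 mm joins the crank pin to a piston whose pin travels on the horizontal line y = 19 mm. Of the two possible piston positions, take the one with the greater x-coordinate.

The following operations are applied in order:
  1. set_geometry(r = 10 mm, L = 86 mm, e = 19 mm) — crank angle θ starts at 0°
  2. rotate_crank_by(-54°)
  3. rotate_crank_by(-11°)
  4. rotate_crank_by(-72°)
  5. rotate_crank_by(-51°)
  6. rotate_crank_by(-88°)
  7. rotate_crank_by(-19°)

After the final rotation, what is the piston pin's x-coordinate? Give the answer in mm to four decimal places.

set_geometry: r = 10 mm, L = 86 mm, e = 19 mm; θ ← 0°
rotate_crank_by(-54°): θ ← 0° -54° = -54°
rotate_crank_by(-11°): θ ← -54° -11° = -65°
rotate_crank_by(-72°): θ ← -65° -72° = -137°
rotate_crank_by(-51°): θ ← -137° -51° = -188°
rotate_crank_by(-88°): θ ← -188° -88° = -276°
rotate_crank_by(-19°): θ ← -276° -19° = -295°
crank pin P = (r cos θ, r sin θ) = (4.226183, 9.063078)
h = r sin θ − e = 9.063078 − 19 = -9.936922
x = r cos θ + √(L² − h²) = 4.226183 + √(7396.0 − 98.7424) = 4.226183 + 85.423987 = 89.650170

89.6502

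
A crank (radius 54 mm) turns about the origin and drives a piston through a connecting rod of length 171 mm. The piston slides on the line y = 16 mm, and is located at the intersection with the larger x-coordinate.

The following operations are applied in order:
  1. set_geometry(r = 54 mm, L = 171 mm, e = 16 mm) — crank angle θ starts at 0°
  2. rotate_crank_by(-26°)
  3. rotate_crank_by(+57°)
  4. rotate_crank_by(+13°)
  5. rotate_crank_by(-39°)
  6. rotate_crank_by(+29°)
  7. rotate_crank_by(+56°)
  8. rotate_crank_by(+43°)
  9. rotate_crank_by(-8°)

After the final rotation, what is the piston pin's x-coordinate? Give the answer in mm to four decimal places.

set_geometry: r = 54 mm, L = 171 mm, e = 16 mm; θ ← 0°
rotate_crank_by(-26°): θ ← 0° -26° = -26°
rotate_crank_by(+57°): θ ← -26° +57° = 31°
rotate_crank_by(+13°): θ ← 31° +13° = 44°
rotate_crank_by(-39°): θ ← 44° -39° = 5°
rotate_crank_by(+29°): θ ← 5° +29° = 34°
rotate_crank_by(+56°): θ ← 34° +56° = 90°
rotate_crank_by(+43°): θ ← 90° +43° = 133°
rotate_crank_by(-8°): θ ← 133° -8° = 125°
crank pin P = (r cos θ, r sin θ) = (-30.973128, 44.234210)
h = r sin θ − e = 44.234210 − 16 = 28.234210
x = r cos θ + √(L² − h²) = -30.973128 + √(29241.0 − 797.1706) = -30.973128 + 168.652985 = 137.679857

137.6799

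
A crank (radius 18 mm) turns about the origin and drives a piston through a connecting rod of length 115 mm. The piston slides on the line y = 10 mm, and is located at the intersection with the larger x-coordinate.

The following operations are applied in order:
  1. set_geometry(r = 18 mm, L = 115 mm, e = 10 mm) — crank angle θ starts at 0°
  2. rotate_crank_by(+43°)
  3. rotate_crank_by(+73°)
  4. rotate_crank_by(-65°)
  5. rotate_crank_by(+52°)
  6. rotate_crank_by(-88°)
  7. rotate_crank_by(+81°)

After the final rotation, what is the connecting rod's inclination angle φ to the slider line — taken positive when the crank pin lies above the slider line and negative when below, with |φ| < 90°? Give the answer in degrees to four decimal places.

3.9398

set_geometry: r = 18 mm, L = 115 mm, e = 10 mm; θ ← 0°
rotate_crank_by(+43°): θ ← 0° +43° = 43°
rotate_crank_by(+73°): θ ← 43° +73° = 116°
rotate_crank_by(-65°): θ ← 116° -65° = 51°
rotate_crank_by(+52°): θ ← 51° +52° = 103°
rotate_crank_by(-88°): θ ← 103° -88° = 15°
rotate_crank_by(+81°): θ ← 15° +81° = 96°
crank pin P = (r cos θ, r sin θ) = (-1.881512, 17.901394)
h = r sin θ − e = 17.901394 − 10 = 7.901394
sin φ = h / L = 7.901394 / 115 = 0.06870777
φ = arcsin(0.06870777) = 3.939769°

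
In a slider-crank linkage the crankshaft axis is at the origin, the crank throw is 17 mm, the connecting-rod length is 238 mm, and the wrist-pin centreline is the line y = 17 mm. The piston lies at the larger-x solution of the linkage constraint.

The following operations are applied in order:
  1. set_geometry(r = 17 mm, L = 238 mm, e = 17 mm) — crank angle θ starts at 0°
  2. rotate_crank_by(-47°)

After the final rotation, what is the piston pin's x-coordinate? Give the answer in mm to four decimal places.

247.7670

set_geometry: r = 17 mm, L = 238 mm, e = 17 mm; θ ← 0°
rotate_crank_by(-47°): θ ← 0° -47° = -47°
crank pin P = (r cos θ, r sin θ) = (11.593972, -12.433013)
h = r sin θ − e = -12.433013 − 17 = -29.433013
x = r cos θ + √(L² − h²) = 11.593972 + √(56644.0 − 866.3022) = 11.593972 + 236.173025 = 247.766997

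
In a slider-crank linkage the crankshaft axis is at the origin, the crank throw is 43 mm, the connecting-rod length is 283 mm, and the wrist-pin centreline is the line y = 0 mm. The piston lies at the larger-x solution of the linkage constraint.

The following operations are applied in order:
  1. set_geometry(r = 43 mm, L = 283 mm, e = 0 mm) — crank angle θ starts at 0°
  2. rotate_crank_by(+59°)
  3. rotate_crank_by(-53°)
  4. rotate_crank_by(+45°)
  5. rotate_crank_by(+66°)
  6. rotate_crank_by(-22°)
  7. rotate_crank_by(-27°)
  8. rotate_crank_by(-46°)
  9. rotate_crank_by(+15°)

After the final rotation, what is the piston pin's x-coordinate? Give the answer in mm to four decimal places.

set_geometry: r = 43 mm, L = 283 mm, e = 0 mm; θ ← 0°
rotate_crank_by(+59°): θ ← 0° +59° = 59°
rotate_crank_by(-53°): θ ← 59° -53° = 6°
rotate_crank_by(+45°): θ ← 6° +45° = 51°
rotate_crank_by(+66°): θ ← 51° +66° = 117°
rotate_crank_by(-22°): θ ← 117° -22° = 95°
rotate_crank_by(-27°): θ ← 95° -27° = 68°
rotate_crank_by(-46°): θ ← 68° -46° = 22°
rotate_crank_by(+15°): θ ← 22° +15° = 37°
crank pin P = (r cos θ, r sin θ) = (34.341327, 25.878046)
h = r sin θ − e = 25.878046 − 0 = 25.878046
x = r cos θ + √(L² − h²) = 34.341327 + √(80089.0 − 669.6733) = 34.341327 + 281.814348 = 316.155675

316.1557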